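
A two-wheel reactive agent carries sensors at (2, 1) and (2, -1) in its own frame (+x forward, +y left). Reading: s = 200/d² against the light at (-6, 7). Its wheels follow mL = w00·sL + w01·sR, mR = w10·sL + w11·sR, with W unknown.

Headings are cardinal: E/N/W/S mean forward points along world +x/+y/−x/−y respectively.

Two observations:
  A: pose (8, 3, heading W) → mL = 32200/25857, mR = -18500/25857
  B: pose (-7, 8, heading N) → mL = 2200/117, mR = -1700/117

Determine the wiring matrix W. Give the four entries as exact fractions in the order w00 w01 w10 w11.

1/2 1/2 1/2 -1

obs A: pose=(8,3,W) → sL=200/169, sR=200/153, mL=32200/25857, mR=-18500/25857
obs B: pose=(-7,8,N) → sL=200/13, sR=200/9, mL=2200/117, mR=-1700/117
sensor matrix S = [[200/169, 200/153], [200/13, 200/9]]; det S = 160000/25857
solve [mL_A; mL_B] = S·[w00; w01] and [mR_A; mR_B] = S·[w10; w11]:
  w00 = 1/2, w01 = 1/2, w10 = 1/2, w11 = -1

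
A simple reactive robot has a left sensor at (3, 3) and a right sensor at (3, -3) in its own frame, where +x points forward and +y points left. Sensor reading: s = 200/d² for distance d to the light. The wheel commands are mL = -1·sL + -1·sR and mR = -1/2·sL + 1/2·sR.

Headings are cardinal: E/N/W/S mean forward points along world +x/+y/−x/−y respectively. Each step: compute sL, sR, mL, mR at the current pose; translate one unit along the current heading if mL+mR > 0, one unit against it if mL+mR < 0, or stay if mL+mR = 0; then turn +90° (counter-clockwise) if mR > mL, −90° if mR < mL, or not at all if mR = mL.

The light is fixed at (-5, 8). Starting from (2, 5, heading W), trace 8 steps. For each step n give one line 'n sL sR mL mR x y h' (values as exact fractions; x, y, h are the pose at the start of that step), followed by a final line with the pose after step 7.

0 50/13 25/2 -425/26 225/52 2 5 W
1 200/157 200/61 -43600/9577 9600/9577 3 5 S
2 100/61 100/73 -13400/4453 -600/4453 3 6 E
3 200/17 200/101 -23600/1717 -8400/1717 2 6 N
4 50/13 25/2 -425/26 225/52 2 5 W
5 200/157 200/61 -43600/9577 9600/9577 3 5 S
6 100/61 100/73 -13400/4453 -600/4453 3 6 E
7 200/17 200/101 -23600/1717 -8400/1717 2 6 N
final 2 5 W

n=0: pose=(2,5,W); sL=50/13, sR=25/2; mL=-425/26, mR=225/52; mL+mR=-625/52 → advance -1; mR−mL=1075/52 → turn +1·90°
n=1: pose=(3,5,S); sL=200/157, sR=200/61; mL=-43600/9577, mR=9600/9577; mL+mR=-34000/9577 → advance -1; mR−mL=53200/9577 → turn +1·90°
n=2: pose=(3,6,E); sL=100/61, sR=100/73; mL=-13400/4453, mR=-600/4453; mL+mR=-14000/4453 → advance -1; mR−mL=12800/4453 → turn +1·90°
n=3: pose=(2,6,N); sL=200/17, sR=200/101; mL=-23600/1717, mR=-8400/1717; mL+mR=-32000/1717 → advance -1; mR−mL=15200/1717 → turn +1·90°
n=4: pose=(2,5,W); sL=50/13, sR=25/2; mL=-425/26, mR=225/52; mL+mR=-625/52 → advance -1; mR−mL=1075/52 → turn +1·90°
n=5: pose=(3,5,S); sL=200/157, sR=200/61; mL=-43600/9577, mR=9600/9577; mL+mR=-34000/9577 → advance -1; mR−mL=53200/9577 → turn +1·90°
n=6: pose=(3,6,E); sL=100/61, sR=100/73; mL=-13400/4453, mR=-600/4453; mL+mR=-14000/4453 → advance -1; mR−mL=12800/4453 → turn +1·90°
n=7: pose=(2,6,N); sL=200/17, sR=200/101; mL=-23600/1717, mR=-8400/1717; mL+mR=-32000/1717 → advance -1; mR−mL=15200/1717 → turn +1·90°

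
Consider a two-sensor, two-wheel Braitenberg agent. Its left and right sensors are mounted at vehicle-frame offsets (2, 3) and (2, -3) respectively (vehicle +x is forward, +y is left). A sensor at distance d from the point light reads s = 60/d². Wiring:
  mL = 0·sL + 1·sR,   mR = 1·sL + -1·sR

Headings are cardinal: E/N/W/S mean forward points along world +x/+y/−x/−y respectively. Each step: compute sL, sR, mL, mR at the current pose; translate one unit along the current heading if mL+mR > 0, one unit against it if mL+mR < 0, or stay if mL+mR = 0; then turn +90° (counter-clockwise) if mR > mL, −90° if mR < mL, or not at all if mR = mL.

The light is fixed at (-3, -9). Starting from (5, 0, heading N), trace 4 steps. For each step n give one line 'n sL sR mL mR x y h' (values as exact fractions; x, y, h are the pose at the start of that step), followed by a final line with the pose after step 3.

0 30/73 30/121 30/121 1440/8833 5 0 N
1 60/269 60/149 60/149 -7200/40081 5 1 E
2 15/52 3/5 3/5 -81/260 6 1 S
3 12/17 60/193 60/193 1296/3281 6 0 W
final 5 0 S

n=0: pose=(5,0,N); sL=30/73, sR=30/121; mL=30/121, mR=1440/8833; mL+mR=30/73 → advance +1; mR−mL=-750/8833 → turn -1·90°
n=1: pose=(5,1,E); sL=60/269, sR=60/149; mL=60/149, mR=-7200/40081; mL+mR=60/269 → advance +1; mR−mL=-23340/40081 → turn -1·90°
n=2: pose=(6,1,S); sL=15/52, sR=3/5; mL=3/5, mR=-81/260; mL+mR=15/52 → advance +1; mR−mL=-237/260 → turn -1·90°
n=3: pose=(6,0,W); sL=12/17, sR=60/193; mL=60/193, mR=1296/3281; mL+mR=12/17 → advance +1; mR−mL=276/3281 → turn +1·90°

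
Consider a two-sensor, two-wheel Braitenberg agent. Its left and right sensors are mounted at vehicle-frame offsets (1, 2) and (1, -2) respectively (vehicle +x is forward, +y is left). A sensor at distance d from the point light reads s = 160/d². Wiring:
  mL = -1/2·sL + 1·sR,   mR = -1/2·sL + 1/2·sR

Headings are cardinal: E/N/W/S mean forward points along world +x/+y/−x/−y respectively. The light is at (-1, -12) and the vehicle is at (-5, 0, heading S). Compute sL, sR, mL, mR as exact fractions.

left sensor world pos  = (-3, -1); dL² = 125
right sensor world pos = (-7, -1); dR² = 157
sL = 160/125 = 32/25
sR = 160/157 = 160/157
mL = -1/2·sL + 1·sR = 1488/3925
mR = -1/2·sL + 1/2·sR = -512/3925

32/25 160/157 1488/3925 -512/3925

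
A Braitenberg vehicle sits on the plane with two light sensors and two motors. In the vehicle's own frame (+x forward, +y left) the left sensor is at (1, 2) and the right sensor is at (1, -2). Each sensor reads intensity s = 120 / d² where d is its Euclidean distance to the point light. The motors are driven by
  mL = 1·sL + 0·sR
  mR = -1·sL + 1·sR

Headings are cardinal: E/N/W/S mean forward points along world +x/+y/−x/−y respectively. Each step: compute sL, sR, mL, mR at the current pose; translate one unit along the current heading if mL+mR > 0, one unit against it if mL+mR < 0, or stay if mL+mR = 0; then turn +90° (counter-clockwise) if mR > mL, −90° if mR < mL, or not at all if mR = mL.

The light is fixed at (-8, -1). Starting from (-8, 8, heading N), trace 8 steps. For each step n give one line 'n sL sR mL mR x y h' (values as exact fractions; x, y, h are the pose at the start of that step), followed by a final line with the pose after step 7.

n=0: pose=(-8,8,N); sL=15/13, sR=15/13; mL=15/13, mR=0; mL+mR=15/13 → advance +1; mR−mL=-15/13 → turn -1·90°
n=1: pose=(-8,9,E); sL=24/29, sR=24/13; mL=24/29, mR=384/377; mL+mR=24/13 → advance +1; mR−mL=72/377 → turn +1·90°
n=2: pose=(-7,9,N); sL=60/61, sR=12/13; mL=60/61, mR=-48/793; mL+mR=12/13 → advance +1; mR−mL=-828/793 → turn -1·90°
n=3: pose=(-7,10,E); sL=120/173, sR=24/17; mL=120/173, mR=2112/2941; mL+mR=24/17 → advance +1; mR−mL=72/2941 → turn +1·90°
n=4: pose=(-6,10,N); sL=5/6, sR=3/4; mL=5/6, mR=-1/12; mL+mR=3/4 → advance +1; mR−mL=-11/12 → turn -1·90°
n=5: pose=(-6,11,E); sL=24/41, sR=120/109; mL=24/41, mR=2304/4469; mL+mR=120/109 → advance +1; mR−mL=-312/4469 → turn -1·90°
n=6: pose=(-5,11,S); sL=60/73, sR=60/61; mL=60/73, mR=720/4453; mL+mR=60/61 → advance +1; mR−mL=-2940/4453 → turn -1·90°
n=7: pose=(-5,10,W); sL=24/17, sR=120/173; mL=24/17, mR=-2112/2941; mL+mR=120/173 → advance +1; mR−mL=-6264/2941 → turn -1·90°

0 15/13 15/13 15/13 0 -8 8 N
1 24/29 24/13 24/29 384/377 -8 9 E
2 60/61 12/13 60/61 -48/793 -7 9 N
3 120/173 24/17 120/173 2112/2941 -7 10 E
4 5/6 3/4 5/6 -1/12 -6 10 N
5 24/41 120/109 24/41 2304/4469 -6 11 E
6 60/73 60/61 60/73 720/4453 -5 11 S
7 24/17 120/173 24/17 -2112/2941 -5 10 W
final -6 10 N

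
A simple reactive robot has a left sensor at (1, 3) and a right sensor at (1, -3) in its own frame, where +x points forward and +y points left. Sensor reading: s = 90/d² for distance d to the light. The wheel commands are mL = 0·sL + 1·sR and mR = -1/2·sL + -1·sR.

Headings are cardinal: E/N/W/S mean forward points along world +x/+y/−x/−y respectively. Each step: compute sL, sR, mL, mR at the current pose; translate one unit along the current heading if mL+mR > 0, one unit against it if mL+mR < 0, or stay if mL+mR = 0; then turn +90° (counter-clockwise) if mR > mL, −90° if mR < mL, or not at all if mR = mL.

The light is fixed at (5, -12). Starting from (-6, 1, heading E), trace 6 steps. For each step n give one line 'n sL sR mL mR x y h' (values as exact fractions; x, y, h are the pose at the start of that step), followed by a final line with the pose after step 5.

0 45/178 9/20 9/20 -513/890 -6 1 E
1 2/5 10/41 10/41 -91/205 -7 1 S
2 9/29 45/229 45/229 -4671/13282 -7 2 W
3 90/421 90/289 90/289 -50895/121669 -6 2 N
4 45/178 9/20 9/20 -513/890 -6 1 E
5 2/5 10/41 10/41 -91/205 -7 1 S
final -7 2 W

n=0: pose=(-6,1,E); sL=45/178, sR=9/20; mL=9/20, mR=-513/890; mL+mR=-45/356 → advance -1; mR−mL=-1827/1780 → turn -1·90°
n=1: pose=(-7,1,S); sL=2/5, sR=10/41; mL=10/41, mR=-91/205; mL+mR=-1/5 → advance -1; mR−mL=-141/205 → turn -1·90°
n=2: pose=(-7,2,W); sL=9/29, sR=45/229; mL=45/229, mR=-4671/13282; mL+mR=-9/58 → advance -1; mR−mL=-7281/13282 → turn -1·90°
n=3: pose=(-6,2,N); sL=90/421, sR=90/289; mL=90/289, mR=-50895/121669; mL+mR=-45/421 → advance -1; mR−mL=-88785/121669 → turn -1·90°
n=4: pose=(-6,1,E); sL=45/178, sR=9/20; mL=9/20, mR=-513/890; mL+mR=-45/356 → advance -1; mR−mL=-1827/1780 → turn -1·90°
n=5: pose=(-7,1,S); sL=2/5, sR=10/41; mL=10/41, mR=-91/205; mL+mR=-1/5 → advance -1; mR−mL=-141/205 → turn -1·90°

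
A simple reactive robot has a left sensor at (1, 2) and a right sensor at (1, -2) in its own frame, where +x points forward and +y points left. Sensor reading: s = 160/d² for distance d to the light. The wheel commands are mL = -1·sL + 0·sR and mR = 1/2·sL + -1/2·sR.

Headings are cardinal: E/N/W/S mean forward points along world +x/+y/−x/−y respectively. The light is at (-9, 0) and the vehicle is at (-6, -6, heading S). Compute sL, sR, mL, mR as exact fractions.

80/37 16/5 -80/37 -96/185

left sensor world pos  = (-4, -7); dL² = 74
right sensor world pos = (-8, -7); dR² = 50
sL = 160/74 = 80/37
sR = 160/50 = 16/5
mL = -1·sL + 0·sR = -80/37
mR = 1/2·sL + -1/2·sR = -96/185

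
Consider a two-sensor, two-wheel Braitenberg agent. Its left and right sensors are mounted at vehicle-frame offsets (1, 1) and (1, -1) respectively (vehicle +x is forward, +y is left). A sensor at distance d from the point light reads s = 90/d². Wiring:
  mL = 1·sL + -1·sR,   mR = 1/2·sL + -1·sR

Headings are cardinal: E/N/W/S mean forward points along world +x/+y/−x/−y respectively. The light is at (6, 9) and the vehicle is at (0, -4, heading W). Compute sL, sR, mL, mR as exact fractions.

18/49 90/193 -936/9457 -2673/9457

left sensor world pos  = (-1, -5); dL² = 245
right sensor world pos = (-1, -3); dR² = 193
sL = 90/245 = 18/49
sR = 90/193 = 90/193
mL = 1·sL + -1·sR = -936/9457
mR = 1/2·sL + -1·sR = -2673/9457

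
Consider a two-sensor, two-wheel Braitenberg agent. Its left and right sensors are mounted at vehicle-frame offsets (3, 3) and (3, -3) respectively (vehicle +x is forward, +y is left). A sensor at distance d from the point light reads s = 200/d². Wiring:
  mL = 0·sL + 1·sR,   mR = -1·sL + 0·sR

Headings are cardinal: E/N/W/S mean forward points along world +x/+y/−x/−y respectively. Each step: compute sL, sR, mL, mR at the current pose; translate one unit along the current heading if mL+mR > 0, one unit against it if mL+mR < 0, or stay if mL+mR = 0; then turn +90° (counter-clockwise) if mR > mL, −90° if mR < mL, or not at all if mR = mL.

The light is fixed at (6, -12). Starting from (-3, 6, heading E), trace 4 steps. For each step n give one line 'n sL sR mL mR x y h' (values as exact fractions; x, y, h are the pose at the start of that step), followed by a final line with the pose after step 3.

0 200/477 200/261 200/261 -200/477 -3 6 E
1 4/5 100/173 100/173 -4/5 -2 6 S
2 200/377 40/121 40/121 -200/377 -2 7 W
3 25/73 2/5 2/5 -25/73 -1 7 N
final -1 8 E

n=0: pose=(-3,6,E); sL=200/477, sR=200/261; mL=200/261, mR=-200/477; mL+mR=1600/4611 → advance +1; mR−mL=-16400/13833 → turn -1·90°
n=1: pose=(-2,6,S); sL=4/5, sR=100/173; mL=100/173, mR=-4/5; mL+mR=-192/865 → advance -1; mR−mL=-1192/865 → turn -1·90°
n=2: pose=(-2,7,W); sL=200/377, sR=40/121; mL=40/121, mR=-200/377; mL+mR=-9120/45617 → advance -1; mR−mL=-39280/45617 → turn -1·90°
n=3: pose=(-1,7,N); sL=25/73, sR=2/5; mL=2/5, mR=-25/73; mL+mR=21/365 → advance +1; mR−mL=-271/365 → turn -1·90°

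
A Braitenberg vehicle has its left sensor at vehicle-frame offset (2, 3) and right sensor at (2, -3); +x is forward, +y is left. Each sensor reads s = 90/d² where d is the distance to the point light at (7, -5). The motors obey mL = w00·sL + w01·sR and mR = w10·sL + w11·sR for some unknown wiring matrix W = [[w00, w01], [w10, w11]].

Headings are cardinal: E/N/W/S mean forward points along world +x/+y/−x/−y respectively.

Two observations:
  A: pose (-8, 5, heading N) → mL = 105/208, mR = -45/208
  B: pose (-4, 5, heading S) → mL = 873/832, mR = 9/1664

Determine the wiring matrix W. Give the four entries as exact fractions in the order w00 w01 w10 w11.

1 1 1/2 -1

obs A: pose=(-8,5,N) → sL=5/26, sR=5/16, mL=105/208, mR=-45/208
obs B: pose=(-4,5,S) → sL=45/64, sR=9/26, mL=873/832, mR=9/1664
sensor matrix S = [[5/26, 5/16], [45/64, 9/26]]; det S = -26505/173056
solve [mL_A; mL_B] = S·[w00; w01] and [mR_A; mR_B] = S·[w10; w11]:
  w00 = 1, w01 = 1, w10 = 1/2, w11 = -1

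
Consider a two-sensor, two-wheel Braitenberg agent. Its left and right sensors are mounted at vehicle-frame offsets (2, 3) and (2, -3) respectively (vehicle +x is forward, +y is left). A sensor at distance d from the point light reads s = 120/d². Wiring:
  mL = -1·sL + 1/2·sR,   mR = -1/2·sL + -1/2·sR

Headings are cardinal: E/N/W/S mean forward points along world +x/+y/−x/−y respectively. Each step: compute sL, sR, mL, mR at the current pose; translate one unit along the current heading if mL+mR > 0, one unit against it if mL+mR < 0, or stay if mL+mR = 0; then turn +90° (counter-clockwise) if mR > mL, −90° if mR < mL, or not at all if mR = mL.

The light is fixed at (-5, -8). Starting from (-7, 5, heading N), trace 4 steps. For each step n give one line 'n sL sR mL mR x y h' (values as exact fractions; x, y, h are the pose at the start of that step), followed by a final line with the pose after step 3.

n=0: pose=(-7,5,N); sL=12/25, sR=60/113; mL=-606/2825, mR=-1428/2825; mL+mR=-18/25 → advance -1; mR−mL=-822/2825 → turn -1·90°
n=1: pose=(-7,4,E); sL=8/15, sR=40/27; mL=28/135, mR=-136/135; mL+mR=-4/5 → advance -1; mR−mL=-164/135 → turn -1·90°
n=2: pose=(-8,4,S); sL=6/5, sR=15/17; mL=-129/170, mR=-177/170; mL+mR=-9/5 → advance -1; mR−mL=-24/85 → turn -1·90°
n=3: pose=(-8,5,W); sL=24/25, sR=120/281; mL=-5244/7025, mR=-4872/7025; mL+mR=-36/25 → advance -1; mR−mL=372/7025 → turn +1·90°

0 12/25 60/113 -606/2825 -1428/2825 -7 5 N
1 8/15 40/27 28/135 -136/135 -7 4 E
2 6/5 15/17 -129/170 -177/170 -8 4 S
3 24/25 120/281 -5244/7025 -4872/7025 -8 5 W
final -7 5 S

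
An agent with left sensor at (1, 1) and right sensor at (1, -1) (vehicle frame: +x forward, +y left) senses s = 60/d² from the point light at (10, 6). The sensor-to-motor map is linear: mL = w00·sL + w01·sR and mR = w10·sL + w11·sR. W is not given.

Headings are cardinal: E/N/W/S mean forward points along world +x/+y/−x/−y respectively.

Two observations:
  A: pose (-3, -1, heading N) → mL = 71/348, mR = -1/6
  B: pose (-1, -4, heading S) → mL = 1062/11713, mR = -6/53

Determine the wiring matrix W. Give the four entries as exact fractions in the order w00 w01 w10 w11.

obs A: pose=(-3,-1,N) → sL=15/58, sR=1/3, mL=71/348, mR=-1/6
obs B: pose=(-1,-4,S) → sL=60/221, sR=12/53, mL=1062/11713, mR=-6/53
sensor matrix S = [[15/58, 1/3], [60/221, 12/53]]; det S = -10850/339677
solve [mL_A; mL_B] = S·[w00; w01] and [mR_A; mR_B] = S·[w10; w11]:
  w00 = -1/2, w01 = 1, w10 = 0, w11 = -1/2

-1/2 1 0 -1/2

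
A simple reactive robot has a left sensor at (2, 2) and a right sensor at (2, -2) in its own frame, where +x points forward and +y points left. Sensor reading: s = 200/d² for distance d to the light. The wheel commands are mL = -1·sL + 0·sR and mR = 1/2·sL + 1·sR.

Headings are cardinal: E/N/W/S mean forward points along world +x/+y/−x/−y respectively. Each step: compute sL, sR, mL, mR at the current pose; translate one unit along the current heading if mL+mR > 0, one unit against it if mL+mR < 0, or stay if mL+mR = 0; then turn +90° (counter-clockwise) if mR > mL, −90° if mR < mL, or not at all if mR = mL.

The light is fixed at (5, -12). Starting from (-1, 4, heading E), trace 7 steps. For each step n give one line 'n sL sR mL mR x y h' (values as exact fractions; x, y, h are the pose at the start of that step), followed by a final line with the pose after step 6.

n=0: pose=(-1,4,E); sL=10/17, sR=50/53; mL=-10/17, mR=1115/901; mL+mR=585/901 → advance +1; mR−mL=1645/901 → turn +1·90°
n=1: pose=(0,4,N); sL=200/373, sR=200/333; mL=-200/373, mR=107900/124209; mL+mR=41300/124209 → advance +1; mR−mL=174500/124209 → turn +1·90°
n=2: pose=(0,5,W); sL=100/137, sR=20/41; mL=-100/137, mR=4790/5617; mL+mR=690/5617 → advance +1; mR−mL=8890/5617 → turn +1·90°
n=3: pose=(-1,5,S); sL=200/241, sR=200/289; mL=-200/241, mR=77100/69649; mL+mR=19300/69649 → advance +1; mR−mL=134900/69649 → turn +1·90°
n=4: pose=(-1,4,E); sL=10/17, sR=50/53; mL=-10/17, mR=1115/901; mL+mR=585/901 → advance +1; mR−mL=1645/901 → turn +1·90°
n=5: pose=(0,4,N); sL=200/373, sR=200/333; mL=-200/373, mR=107900/124209; mL+mR=41300/124209 → advance +1; mR−mL=174500/124209 → turn +1·90°
n=6: pose=(0,5,W); sL=100/137, sR=20/41; mL=-100/137, mR=4790/5617; mL+mR=690/5617 → advance +1; mR−mL=8890/5617 → turn +1·90°

0 10/17 50/53 -10/17 1115/901 -1 4 E
1 200/373 200/333 -200/373 107900/124209 0 4 N
2 100/137 20/41 -100/137 4790/5617 0 5 W
3 200/241 200/289 -200/241 77100/69649 -1 5 S
4 10/17 50/53 -10/17 1115/901 -1 4 E
5 200/373 200/333 -200/373 107900/124209 0 4 N
6 100/137 20/41 -100/137 4790/5617 0 5 W
final -1 5 S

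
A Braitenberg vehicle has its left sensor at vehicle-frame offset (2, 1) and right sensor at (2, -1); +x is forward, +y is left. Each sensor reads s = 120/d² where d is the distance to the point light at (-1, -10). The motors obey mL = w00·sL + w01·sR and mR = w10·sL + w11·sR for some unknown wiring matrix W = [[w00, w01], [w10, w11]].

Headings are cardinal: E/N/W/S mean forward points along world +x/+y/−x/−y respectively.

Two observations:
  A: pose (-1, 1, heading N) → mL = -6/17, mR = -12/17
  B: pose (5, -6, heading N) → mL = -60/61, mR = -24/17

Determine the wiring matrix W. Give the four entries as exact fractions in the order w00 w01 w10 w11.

-1/2 0 0 -1

obs A: pose=(-1,1,N) → sL=12/17, sR=12/17, mL=-6/17, mR=-12/17
obs B: pose=(5,-6,N) → sL=120/61, sR=24/17, mL=-60/61, mR=-24/17
sensor matrix S = [[12/17, 12/17], [120/61, 24/17]]; det S = -6912/17629
solve [mL_A; mL_B] = S·[w00; w01] and [mR_A; mR_B] = S·[w10; w11]:
  w00 = -1/2, w01 = 0, w10 = 0, w11 = -1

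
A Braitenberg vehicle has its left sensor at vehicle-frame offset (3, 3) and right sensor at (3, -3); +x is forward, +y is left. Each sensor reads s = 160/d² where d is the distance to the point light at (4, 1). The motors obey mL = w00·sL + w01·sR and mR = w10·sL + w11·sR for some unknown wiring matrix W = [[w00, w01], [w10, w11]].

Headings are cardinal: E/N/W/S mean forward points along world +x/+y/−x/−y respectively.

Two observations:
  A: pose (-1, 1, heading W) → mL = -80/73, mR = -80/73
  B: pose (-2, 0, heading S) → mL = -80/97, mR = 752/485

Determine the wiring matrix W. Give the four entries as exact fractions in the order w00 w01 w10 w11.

0 -1/2 1/2 -1

obs A: pose=(-1,1,W) → sL=160/73, sR=160/73, mL=-80/73, mR=-80/73
obs B: pose=(-2,0,S) → sL=32/5, sR=160/97, mL=-80/97, mR=752/485
sensor matrix S = [[160/73, 160/73], [32/5, 160/97]]; det S = -73728/7081
solve [mL_A; mL_B] = S·[w00; w01] and [mR_A; mR_B] = S·[w10; w11]:
  w00 = 0, w01 = -1/2, w10 = 1/2, w11 = -1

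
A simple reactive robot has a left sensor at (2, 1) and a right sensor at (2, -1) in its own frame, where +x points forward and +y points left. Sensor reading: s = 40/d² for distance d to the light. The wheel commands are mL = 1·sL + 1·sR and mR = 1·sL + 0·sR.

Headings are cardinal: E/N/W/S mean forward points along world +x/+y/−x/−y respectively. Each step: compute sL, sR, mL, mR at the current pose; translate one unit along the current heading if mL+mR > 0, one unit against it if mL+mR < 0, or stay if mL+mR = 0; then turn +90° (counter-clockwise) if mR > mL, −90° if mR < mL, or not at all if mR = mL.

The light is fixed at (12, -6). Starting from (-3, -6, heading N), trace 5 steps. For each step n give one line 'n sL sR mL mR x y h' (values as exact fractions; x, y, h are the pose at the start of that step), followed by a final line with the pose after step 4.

0 2/13 1/5 23/65 2/13 -3 -6 N
1 40/173 40/169 13680/29237 40/173 -3 -5 E
2 4/17 20/113 792/1921 4/17 -2 -5 S
3 40/257 40/257 80/257 40/257 -2 -6 W
4 2/13 1/5 23/65 2/13 -3 -6 N
final -3 -5 E

n=0: pose=(-3,-6,N); sL=2/13, sR=1/5; mL=23/65, mR=2/13; mL+mR=33/65 → advance +1; mR−mL=-1/5 → turn -1·90°
n=1: pose=(-3,-5,E); sL=40/173, sR=40/169; mL=13680/29237, mR=40/173; mL+mR=20440/29237 → advance +1; mR−mL=-40/169 → turn -1·90°
n=2: pose=(-2,-5,S); sL=4/17, sR=20/113; mL=792/1921, mR=4/17; mL+mR=1244/1921 → advance +1; mR−mL=-20/113 → turn -1·90°
n=3: pose=(-2,-6,W); sL=40/257, sR=40/257; mL=80/257, mR=40/257; mL+mR=120/257 → advance +1; mR−mL=-40/257 → turn -1·90°
n=4: pose=(-3,-6,N); sL=2/13, sR=1/5; mL=23/65, mR=2/13; mL+mR=33/65 → advance +1; mR−mL=-1/5 → turn -1·90°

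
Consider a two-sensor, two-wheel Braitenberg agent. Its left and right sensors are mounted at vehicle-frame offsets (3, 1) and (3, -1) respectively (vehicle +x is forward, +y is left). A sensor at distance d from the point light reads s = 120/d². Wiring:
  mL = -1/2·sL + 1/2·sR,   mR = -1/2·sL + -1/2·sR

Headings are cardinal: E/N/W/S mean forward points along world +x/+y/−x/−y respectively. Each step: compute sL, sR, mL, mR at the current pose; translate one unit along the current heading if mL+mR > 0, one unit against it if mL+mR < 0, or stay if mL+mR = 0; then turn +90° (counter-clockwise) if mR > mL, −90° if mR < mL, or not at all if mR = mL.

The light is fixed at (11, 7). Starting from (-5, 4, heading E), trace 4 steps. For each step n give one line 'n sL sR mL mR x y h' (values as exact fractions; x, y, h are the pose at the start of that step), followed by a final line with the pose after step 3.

n=0: pose=(-5,4,E); sL=120/173, sR=24/37; mL=-144/6401, mR=-4296/6401; mL+mR=-120/173 → advance -1; mR−mL=-24/37 → turn -1·90°
n=1: pose=(-6,4,S); sL=30/73, sR=1/3; mL=-17/438, mR=-163/438; mL+mR=-30/73 → advance -1; mR−mL=-1/3 → turn -1·90°
n=2: pose=(-6,5,W); sL=120/409, sR=120/401; mL=480/164009, mR=-48600/164009; mL+mR=-120/409 → advance -1; mR−mL=-120/401 → turn -1·90°
n=3: pose=(-5,5,N); sL=12/29, sR=60/113; mL=192/3277, mR=-1548/3277; mL+mR=-12/29 → advance -1; mR−mL=-60/113 → turn -1·90°

0 120/173 24/37 -144/6401 -4296/6401 -5 4 E
1 30/73 1/3 -17/438 -163/438 -6 4 S
2 120/409 120/401 480/164009 -48600/164009 -6 5 W
3 12/29 60/113 192/3277 -1548/3277 -5 5 N
final -5 4 E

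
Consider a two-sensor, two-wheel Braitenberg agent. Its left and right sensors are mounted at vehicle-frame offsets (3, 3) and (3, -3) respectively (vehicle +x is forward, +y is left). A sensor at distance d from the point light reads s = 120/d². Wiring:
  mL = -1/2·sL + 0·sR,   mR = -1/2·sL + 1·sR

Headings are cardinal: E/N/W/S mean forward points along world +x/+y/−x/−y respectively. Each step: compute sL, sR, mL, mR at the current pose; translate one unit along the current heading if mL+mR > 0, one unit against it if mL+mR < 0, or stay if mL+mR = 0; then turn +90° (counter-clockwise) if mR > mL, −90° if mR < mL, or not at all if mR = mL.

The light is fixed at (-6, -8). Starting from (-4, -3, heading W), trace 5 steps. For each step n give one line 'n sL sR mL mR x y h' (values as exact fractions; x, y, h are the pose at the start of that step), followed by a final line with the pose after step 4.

0 24 24/13 -12 -132/13 -4 -3 W
1 3 30 -3/2 57/2 -3 -3 S
2 24/17 120/37 -12/17 1596/629 -3 -4 E
3 12/5 60/49 -6/5 6/245 -2 -4 N
4 120 120/37 -60 -2100/37 -2 -5 W
final -1 -5 S

n=0: pose=(-4,-3,W); sL=24, sR=24/13; mL=-12, mR=-132/13; mL+mR=-288/13 → advance -1; mR−mL=24/13 → turn +1·90°
n=1: pose=(-3,-3,S); sL=3, sR=30; mL=-3/2, mR=57/2; mL+mR=27 → advance +1; mR−mL=30 → turn +1·90°
n=2: pose=(-3,-4,E); sL=24/17, sR=120/37; mL=-12/17, mR=1596/629; mL+mR=1152/629 → advance +1; mR−mL=120/37 → turn +1·90°
n=3: pose=(-2,-4,N); sL=12/5, sR=60/49; mL=-6/5, mR=6/245; mL+mR=-288/245 → advance -1; mR−mL=60/49 → turn +1·90°
n=4: pose=(-2,-5,W); sL=120, sR=120/37; mL=-60, mR=-2100/37; mL+mR=-4320/37 → advance -1; mR−mL=120/37 → turn +1·90°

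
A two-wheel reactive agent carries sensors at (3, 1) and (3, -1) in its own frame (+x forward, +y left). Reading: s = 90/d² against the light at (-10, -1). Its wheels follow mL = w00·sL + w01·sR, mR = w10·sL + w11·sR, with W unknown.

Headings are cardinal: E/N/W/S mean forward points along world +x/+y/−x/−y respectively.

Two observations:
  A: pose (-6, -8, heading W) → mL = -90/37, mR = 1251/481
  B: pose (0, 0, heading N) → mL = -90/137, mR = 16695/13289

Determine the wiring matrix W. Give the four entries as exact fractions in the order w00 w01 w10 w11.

0 -1 1 1/2

obs A: pose=(-6,-8,W) → sL=18/13, sR=90/37, mL=-90/37, mR=1251/481
obs B: pose=(0,0,N) → sL=90/97, sR=90/137, mL=-90/137, mR=16695/13289
sensor matrix S = [[18/13, 90/37], [90/97, 90/137]]; det S = -8611920/6392009
solve [mL_A; mL_B] = S·[w00; w01] and [mR_A; mR_B] = S·[w10; w11]:
  w00 = 0, w01 = -1, w10 = 1, w11 = 1/2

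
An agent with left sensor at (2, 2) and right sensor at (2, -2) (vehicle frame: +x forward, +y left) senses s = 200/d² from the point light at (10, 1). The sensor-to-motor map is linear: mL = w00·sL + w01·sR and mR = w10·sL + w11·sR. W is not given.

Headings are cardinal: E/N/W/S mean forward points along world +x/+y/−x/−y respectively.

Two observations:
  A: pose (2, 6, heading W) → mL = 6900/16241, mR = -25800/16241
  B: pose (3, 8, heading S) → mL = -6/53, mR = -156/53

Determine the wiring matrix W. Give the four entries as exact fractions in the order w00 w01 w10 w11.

obs A: pose=(2,6,W) → sL=200/109, sR=200/149, mL=6900/16241, mR=-25800/16241
obs B: pose=(3,8,S) → sL=4, sR=100/53, mL=-6/53, mR=-156/53
sensor matrix S = [[200/109, 200/149], [4, 100/53]]; det S = -1641600/860773
solve [mL_A; mL_B] = S·[w00; w01] and [mR_A; mR_B] = S·[w10; w11]:
  w00 = -1/2, w01 = 1, w10 = -1/2, w11 = -1/2

-1/2 1 -1/2 -1/2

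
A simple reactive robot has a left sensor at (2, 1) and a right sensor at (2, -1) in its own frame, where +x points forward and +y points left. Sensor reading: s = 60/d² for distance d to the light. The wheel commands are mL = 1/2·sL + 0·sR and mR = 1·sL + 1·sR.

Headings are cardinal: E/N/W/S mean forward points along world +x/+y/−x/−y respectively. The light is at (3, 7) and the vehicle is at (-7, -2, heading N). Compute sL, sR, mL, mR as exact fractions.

left sensor world pos  = (-8, 0); dL² = 170
right sensor world pos = (-6, 0); dR² = 130
sL = 60/170 = 6/17
sR = 60/130 = 6/13
mL = 1/2·sL + 0·sR = 3/17
mR = 1·sL + 1·sR = 180/221

6/17 6/13 3/17 180/221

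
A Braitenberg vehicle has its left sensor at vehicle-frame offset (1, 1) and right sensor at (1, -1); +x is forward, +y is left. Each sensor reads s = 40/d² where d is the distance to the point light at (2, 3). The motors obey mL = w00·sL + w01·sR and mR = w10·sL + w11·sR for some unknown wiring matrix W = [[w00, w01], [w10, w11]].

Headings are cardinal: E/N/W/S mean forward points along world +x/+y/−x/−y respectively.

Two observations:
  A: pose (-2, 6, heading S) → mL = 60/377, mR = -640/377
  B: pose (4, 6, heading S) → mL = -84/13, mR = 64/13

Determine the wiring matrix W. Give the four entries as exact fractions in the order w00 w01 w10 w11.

obs A: pose=(-2,6,S) → sL=40/13, sR=40/29, mL=60/377, mR=-640/377
obs B: pose=(4,6,S) → sL=40/13, sR=8, mL=-84/13, mR=64/13
sensor matrix S = [[40/13, 40/29], [40/13, 8]]; det S = 7680/377
solve [mL_A; mL_B] = S·[w00; w01] and [mR_A; mR_B] = S·[w10; w11]:
  w00 = 1/2, w01 = -1, w10 = -1, w11 = 1

1/2 -1 -1 1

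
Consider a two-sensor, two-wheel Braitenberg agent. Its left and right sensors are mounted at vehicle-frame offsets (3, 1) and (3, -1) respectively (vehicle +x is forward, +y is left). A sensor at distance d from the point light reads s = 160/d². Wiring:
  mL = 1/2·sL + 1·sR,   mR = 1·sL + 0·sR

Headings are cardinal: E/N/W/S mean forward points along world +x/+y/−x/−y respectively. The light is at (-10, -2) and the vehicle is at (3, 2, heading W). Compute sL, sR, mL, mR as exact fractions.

left sensor world pos  = (0, 1); dL² = 109
right sensor world pos = (0, 3); dR² = 125
sL = 160/109 = 160/109
sR = 160/125 = 32/25
mL = 1/2·sL + 1·sR = 5488/2725
mR = 1·sL + 0·sR = 160/109

160/109 32/25 5488/2725 160/109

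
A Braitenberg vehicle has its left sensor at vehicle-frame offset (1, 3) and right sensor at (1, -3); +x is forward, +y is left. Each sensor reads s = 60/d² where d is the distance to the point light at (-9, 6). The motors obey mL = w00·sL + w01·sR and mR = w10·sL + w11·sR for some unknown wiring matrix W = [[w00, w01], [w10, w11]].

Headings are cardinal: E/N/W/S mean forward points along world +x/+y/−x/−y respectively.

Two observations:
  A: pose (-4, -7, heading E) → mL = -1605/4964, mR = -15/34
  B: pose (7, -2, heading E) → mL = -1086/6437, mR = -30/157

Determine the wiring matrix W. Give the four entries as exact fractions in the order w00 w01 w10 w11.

-1/2 -1/2 -1 0

obs A: pose=(-4,-7,E) → sL=15/34, sR=15/73, mL=-1605/4964, mR=-15/34
obs B: pose=(7,-2,E) → sL=30/157, sR=6/41, mL=-1086/6437, mR=-30/157
sensor matrix S = [[15/34, 15/73], [30/157, 6/41]]; det S = 202095/7988317
solve [mL_A; mL_B] = S·[w00; w01] and [mR_A; mR_B] = S·[w10; w11]:
  w00 = -1/2, w01 = -1/2, w10 = -1, w11 = 0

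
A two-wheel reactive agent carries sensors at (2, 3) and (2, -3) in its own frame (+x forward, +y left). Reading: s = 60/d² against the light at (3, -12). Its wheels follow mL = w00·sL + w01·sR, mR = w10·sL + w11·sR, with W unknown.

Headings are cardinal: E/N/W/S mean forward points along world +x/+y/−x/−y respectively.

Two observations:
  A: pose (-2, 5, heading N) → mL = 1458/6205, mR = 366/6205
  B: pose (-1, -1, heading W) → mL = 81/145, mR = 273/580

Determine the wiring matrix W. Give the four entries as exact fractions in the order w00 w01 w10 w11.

obs A: pose=(-2,5,N) → sL=12/85, sR=12/73, mL=1458/6205, mR=366/6205
obs B: pose=(-1,-1,W) → sL=3/5, sR=15/58, mL=81/145, mR=273/580
sensor matrix S = [[12/85, 12/73], [3/5, 15/58]]; det S = -11178/179945
solve [mL_A; mL_B] = S·[w00; w01] and [mR_A; mR_B] = S·[w10; w11]:
  w00 = 1/2, w01 = 1, w10 = 1, w11 = -1/2

1/2 1 1 -1/2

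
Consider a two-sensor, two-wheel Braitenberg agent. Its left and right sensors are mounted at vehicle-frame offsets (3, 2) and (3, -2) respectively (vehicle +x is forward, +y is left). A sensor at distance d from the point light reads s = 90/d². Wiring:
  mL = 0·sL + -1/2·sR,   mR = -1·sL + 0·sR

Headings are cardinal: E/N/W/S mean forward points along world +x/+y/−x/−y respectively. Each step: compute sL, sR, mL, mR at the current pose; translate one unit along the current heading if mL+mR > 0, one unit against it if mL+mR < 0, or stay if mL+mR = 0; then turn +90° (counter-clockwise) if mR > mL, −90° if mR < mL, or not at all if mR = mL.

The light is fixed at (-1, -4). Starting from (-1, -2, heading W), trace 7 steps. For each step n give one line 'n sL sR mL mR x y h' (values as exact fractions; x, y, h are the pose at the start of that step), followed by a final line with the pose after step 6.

0 10 18/5 -9/5 -10 -1 -2 W
1 45/13 45/17 -45/34 -45/13 0 -2 N
2 18/5 90/17 -45/17 -18/5 0 -3 E
3 45/4 45/4 -45/8 -45/4 -1 -3 S
4 10 18/5 -9/5 -10 -1 -2 W
5 45/13 45/17 -45/34 -45/13 0 -2 N
6 18/5 90/17 -45/17 -18/5 0 -3 E
final -1 -3 S

n=0: pose=(-1,-2,W); sL=10, sR=18/5; mL=-9/5, mR=-10; mL+mR=-59/5 → advance -1; mR−mL=-41/5 → turn -1·90°
n=1: pose=(0,-2,N); sL=45/13, sR=45/17; mL=-45/34, mR=-45/13; mL+mR=-2115/442 → advance -1; mR−mL=-945/442 → turn -1·90°
n=2: pose=(0,-3,E); sL=18/5, sR=90/17; mL=-45/17, mR=-18/5; mL+mR=-531/85 → advance -1; mR−mL=-81/85 → turn -1·90°
n=3: pose=(-1,-3,S); sL=45/4, sR=45/4; mL=-45/8, mR=-45/4; mL+mR=-135/8 → advance -1; mR−mL=-45/8 → turn -1·90°
n=4: pose=(-1,-2,W); sL=10, sR=18/5; mL=-9/5, mR=-10; mL+mR=-59/5 → advance -1; mR−mL=-41/5 → turn -1·90°
n=5: pose=(0,-2,N); sL=45/13, sR=45/17; mL=-45/34, mR=-45/13; mL+mR=-2115/442 → advance -1; mR−mL=-945/442 → turn -1·90°
n=6: pose=(0,-3,E); sL=18/5, sR=90/17; mL=-45/17, mR=-18/5; mL+mR=-531/85 → advance -1; mR−mL=-81/85 → turn -1·90°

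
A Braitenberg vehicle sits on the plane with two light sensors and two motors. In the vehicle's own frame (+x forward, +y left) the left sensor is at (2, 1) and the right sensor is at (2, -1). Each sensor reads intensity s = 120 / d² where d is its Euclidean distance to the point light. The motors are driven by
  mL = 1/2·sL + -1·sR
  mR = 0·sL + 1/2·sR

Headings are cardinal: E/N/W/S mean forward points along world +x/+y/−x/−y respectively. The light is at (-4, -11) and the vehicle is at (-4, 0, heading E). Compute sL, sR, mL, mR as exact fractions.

30/37 15/13 -360/481 15/26

left sensor world pos  = (-2, 1); dL² = 148
right sensor world pos = (-2, -1); dR² = 104
sL = 120/148 = 30/37
sR = 120/104 = 15/13
mL = 1/2·sL + -1·sR = -360/481
mR = 0·sL + 1/2·sR = 15/26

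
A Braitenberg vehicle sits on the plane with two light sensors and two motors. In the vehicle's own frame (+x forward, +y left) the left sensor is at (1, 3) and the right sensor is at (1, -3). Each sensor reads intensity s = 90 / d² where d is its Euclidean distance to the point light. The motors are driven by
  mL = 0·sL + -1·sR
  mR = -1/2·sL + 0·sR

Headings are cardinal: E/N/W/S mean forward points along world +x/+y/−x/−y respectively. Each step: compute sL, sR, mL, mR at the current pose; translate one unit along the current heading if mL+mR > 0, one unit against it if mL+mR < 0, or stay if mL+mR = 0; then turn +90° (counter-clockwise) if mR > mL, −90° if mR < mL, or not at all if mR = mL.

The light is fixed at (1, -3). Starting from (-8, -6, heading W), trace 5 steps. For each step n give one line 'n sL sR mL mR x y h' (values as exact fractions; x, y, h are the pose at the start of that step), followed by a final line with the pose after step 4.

0 45/68 9/10 -9/10 -45/136 -8 -6 W
1 90/41 90/137 -90/137 -45/41 -7 -6 S
2 45/53 45/41 -45/41 -45/106 -7 -5 W
3 18/5 90/109 -90/109 -9/5 -6 -5 S
4 9/8 45/34 -45/34 -9/16 -6 -4 W
final -5 -4 S

n=0: pose=(-8,-6,W); sL=45/68, sR=9/10; mL=-9/10, mR=-45/136; mL+mR=-837/680 → advance -1; mR−mL=387/680 → turn +1·90°
n=1: pose=(-7,-6,S); sL=90/41, sR=90/137; mL=-90/137, mR=-45/41; mL+mR=-9855/5617 → advance -1; mR−mL=-2475/5617 → turn -1·90°
n=2: pose=(-7,-5,W); sL=45/53, sR=45/41; mL=-45/41, mR=-45/106; mL+mR=-6615/4346 → advance -1; mR−mL=2925/4346 → turn +1·90°
n=3: pose=(-6,-5,S); sL=18/5, sR=90/109; mL=-90/109, mR=-9/5; mL+mR=-1431/545 → advance -1; mR−mL=-531/545 → turn -1·90°
n=4: pose=(-6,-4,W); sL=9/8, sR=45/34; mL=-45/34, mR=-9/16; mL+mR=-513/272 → advance -1; mR−mL=207/272 → turn +1·90°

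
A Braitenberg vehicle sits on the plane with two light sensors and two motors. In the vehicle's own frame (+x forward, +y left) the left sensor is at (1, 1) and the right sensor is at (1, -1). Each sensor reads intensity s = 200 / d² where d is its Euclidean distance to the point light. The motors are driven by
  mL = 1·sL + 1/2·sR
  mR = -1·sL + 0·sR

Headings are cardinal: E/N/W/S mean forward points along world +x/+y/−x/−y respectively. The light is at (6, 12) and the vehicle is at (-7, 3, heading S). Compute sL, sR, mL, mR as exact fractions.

50/61 25/37 5225/4514 -50/61

left sensor world pos  = (-6, 2); dL² = 244
right sensor world pos = (-8, 2); dR² = 296
sL = 200/244 = 50/61
sR = 200/296 = 25/37
mL = 1·sL + 1/2·sR = 5225/4514
mR = -1·sL + 0·sR = -50/61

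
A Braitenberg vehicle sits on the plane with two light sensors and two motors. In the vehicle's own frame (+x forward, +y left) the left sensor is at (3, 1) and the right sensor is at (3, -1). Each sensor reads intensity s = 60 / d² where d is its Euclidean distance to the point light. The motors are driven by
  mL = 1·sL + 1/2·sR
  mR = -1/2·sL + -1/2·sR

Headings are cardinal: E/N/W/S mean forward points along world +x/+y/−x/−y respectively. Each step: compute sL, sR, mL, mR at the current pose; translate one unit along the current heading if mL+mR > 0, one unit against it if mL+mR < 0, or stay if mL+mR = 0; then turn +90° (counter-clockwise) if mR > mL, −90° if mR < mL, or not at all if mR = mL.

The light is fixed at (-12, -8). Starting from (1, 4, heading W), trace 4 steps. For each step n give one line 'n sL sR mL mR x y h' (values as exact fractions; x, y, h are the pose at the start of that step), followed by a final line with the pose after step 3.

0 60/221 60/269 22770/59449 -14700/59449 1 4 W
1 30/173 30/197 8505/34081 -5550/34081 0 4 N
2 60/421 20/123 11590/51783 -7900/51783 0 5 E
3 15/74 15/61 735/2257 -2025/9028 1 5 S
final 1 4 W

n=0: pose=(1,4,W); sL=60/221, sR=60/269; mL=22770/59449, mR=-14700/59449; mL+mR=30/221 → advance +1; mR−mL=-37470/59449 → turn -1·90°
n=1: pose=(0,4,N); sL=30/173, sR=30/197; mL=8505/34081, mR=-5550/34081; mL+mR=15/173 → advance +1; mR−mL=-14055/34081 → turn -1·90°
n=2: pose=(0,5,E); sL=60/421, sR=20/123; mL=11590/51783, mR=-7900/51783; mL+mR=30/421 → advance +1; mR−mL=-19490/51783 → turn -1·90°
n=3: pose=(1,5,S); sL=15/74, sR=15/61; mL=735/2257, mR=-2025/9028; mL+mR=15/148 → advance +1; mR−mL=-4965/9028 → turn -1·90°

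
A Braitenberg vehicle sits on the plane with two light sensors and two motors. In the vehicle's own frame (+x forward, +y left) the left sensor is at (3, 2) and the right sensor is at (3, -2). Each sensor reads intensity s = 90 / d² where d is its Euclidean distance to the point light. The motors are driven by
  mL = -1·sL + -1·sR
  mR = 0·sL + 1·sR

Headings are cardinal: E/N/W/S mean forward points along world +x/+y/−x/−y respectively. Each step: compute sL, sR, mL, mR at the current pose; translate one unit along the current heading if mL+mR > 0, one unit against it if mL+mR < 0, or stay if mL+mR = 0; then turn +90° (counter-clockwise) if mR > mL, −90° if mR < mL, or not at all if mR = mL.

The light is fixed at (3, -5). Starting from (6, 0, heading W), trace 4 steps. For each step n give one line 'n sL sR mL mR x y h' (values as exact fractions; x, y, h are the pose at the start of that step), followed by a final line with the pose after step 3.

n=0: pose=(6,0,W); sL=10, sR=90/49; mL=-580/49, mR=90/49; mL+mR=-10 → advance -1; mR−mL=670/49 → turn +1·90°
n=1: pose=(7,0,S); sL=9/4, sR=45/4; mL=-27/2, mR=45/4; mL+mR=-9/4 → advance -1; mR−mL=99/4 → turn +1·90°
n=2: pose=(7,1,E); sL=90/113, sR=18/13; mL=-3204/1469, mR=18/13; mL+mR=-90/113 → advance -1; mR−mL=5238/1469 → turn +1·90°
n=3: pose=(6,1,N); sL=45/41, sR=45/53; mL=-4230/2173, mR=45/53; mL+mR=-45/41 → advance -1; mR−mL=6075/2173 → turn +1·90°

0 10 90/49 -580/49 90/49 6 0 W
1 9/4 45/4 -27/2 45/4 7 0 S
2 90/113 18/13 -3204/1469 18/13 7 1 E
3 45/41 45/53 -4230/2173 45/53 6 1 N
final 6 0 W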